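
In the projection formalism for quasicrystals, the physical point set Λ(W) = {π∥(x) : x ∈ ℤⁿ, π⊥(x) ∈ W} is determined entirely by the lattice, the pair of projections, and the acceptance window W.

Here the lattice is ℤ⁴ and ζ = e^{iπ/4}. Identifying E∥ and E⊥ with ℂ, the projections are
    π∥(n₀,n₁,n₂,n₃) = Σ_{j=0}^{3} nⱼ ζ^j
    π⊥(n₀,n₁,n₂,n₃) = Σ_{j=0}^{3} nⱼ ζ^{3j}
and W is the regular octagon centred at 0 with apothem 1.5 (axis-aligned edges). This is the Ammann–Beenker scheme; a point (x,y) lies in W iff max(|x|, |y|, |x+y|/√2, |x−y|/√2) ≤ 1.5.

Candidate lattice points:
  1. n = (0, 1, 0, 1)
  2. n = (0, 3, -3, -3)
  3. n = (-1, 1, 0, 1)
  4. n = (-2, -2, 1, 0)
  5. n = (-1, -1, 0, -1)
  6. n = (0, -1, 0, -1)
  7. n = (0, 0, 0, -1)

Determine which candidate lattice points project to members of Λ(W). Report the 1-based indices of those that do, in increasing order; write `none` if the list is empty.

With ζ = e^{iπ/4} the internal vectors are ζ^0,ζ^3,ζ^6,ζ^9.
candidate 1: n = (0, 1, 0, 1) → π⊥ ≈ (+0.00000, +1.41421); max(|x|,|y|,|x±y|/√2) = 1.41421 ≤ 1.5 ⇒ ∈ W
candidate 2: n = (0, 3, -3, -3) → π⊥ ≈ (-4.24264, +3.00000); max(|x|,|y|,|x±y|/√2) = 5.12132 > 1.5 ⇒ ∉ W
candidate 3: n = (-1, 1, 0, 1) → π⊥ ≈ (-1.00000, +1.41421); max(|x|,|y|,|x±y|/√2) = 1.70711 > 1.5 ⇒ ∉ W
candidate 4: n = (-2, -2, 1, 0) → π⊥ ≈ (-0.58579, -2.41421); max(|x|,|y|,|x±y|/√2) = 2.41421 > 1.5 ⇒ ∉ W
candidate 5: n = (-1, -1, 0, -1) → π⊥ ≈ (-1.00000, -1.41421); max(|x|,|y|,|x±y|/√2) = 1.70711 > 1.5 ⇒ ∉ W
candidate 6: n = (0, -1, 0, -1) → π⊥ ≈ (+0.00000, -1.41421); max(|x|,|y|,|x±y|/√2) = 1.41421 ≤ 1.5 ⇒ ∈ W
candidate 7: n = (0, 0, 0, -1) → π⊥ ≈ (-0.70711, -0.70711); max(|x|,|y|,|x±y|/√2) = 1.00000 ≤ 1.5 ⇒ ∈ W

1, 6, 7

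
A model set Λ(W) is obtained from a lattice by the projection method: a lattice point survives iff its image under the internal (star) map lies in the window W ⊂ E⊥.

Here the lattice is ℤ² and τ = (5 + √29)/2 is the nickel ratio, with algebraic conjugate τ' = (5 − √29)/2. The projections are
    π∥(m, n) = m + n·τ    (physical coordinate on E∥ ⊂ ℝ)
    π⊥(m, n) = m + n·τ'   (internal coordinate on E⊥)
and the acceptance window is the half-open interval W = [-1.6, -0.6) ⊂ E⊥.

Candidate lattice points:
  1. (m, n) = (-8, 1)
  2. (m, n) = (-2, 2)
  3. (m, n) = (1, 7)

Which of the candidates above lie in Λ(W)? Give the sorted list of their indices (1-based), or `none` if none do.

τ' = (5−√29)/2 ≈ -0.1926.
[1] lift (-8,1): star map gives -8.1926; window check -1.6 ≤ -8.1926 < -0.6 is false → out
[2] lift (-2,2): star map gives -2.3852; window check -1.6 ≤ -2.3852 < -0.6 is false → out
[3] lift (1,7): star map gives -0.3481; window check -1.6 ≤ -0.3481 < -0.6 is false → out

none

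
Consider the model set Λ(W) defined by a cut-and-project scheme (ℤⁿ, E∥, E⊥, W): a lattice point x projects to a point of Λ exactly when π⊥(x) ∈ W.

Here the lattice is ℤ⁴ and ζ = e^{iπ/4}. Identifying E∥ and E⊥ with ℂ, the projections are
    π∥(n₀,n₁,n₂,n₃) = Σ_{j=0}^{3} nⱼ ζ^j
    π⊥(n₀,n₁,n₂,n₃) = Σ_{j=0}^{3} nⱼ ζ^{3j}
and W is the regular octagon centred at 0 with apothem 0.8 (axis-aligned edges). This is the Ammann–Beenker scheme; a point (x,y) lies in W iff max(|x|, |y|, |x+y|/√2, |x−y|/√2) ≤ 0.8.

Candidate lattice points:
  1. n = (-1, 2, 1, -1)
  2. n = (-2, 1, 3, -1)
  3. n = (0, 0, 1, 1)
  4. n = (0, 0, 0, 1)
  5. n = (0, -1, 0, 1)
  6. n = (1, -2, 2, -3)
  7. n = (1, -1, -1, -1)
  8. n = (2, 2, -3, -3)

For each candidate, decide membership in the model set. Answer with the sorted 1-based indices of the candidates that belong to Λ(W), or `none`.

Internal map: ζ^{3j} for j=0..3 gives (1,0), (−√2/2,√2/2), (0,−1), (√2/2,√2/2).
candidate 1: n = (-1, 2, 1, -1) → π⊥ ≈ (-3.121320, -0.292893); max(|x|,|y|,|x±y|/√2) = 3.121320 > 0.8 ⇒ ∉ W
candidate 2: n = (-2, 1, 3, -1) → π⊥ ≈ (-3.414214, -3.000000); max(|x|,|y|,|x±y|/√2) = 4.535534 > 0.8 ⇒ ∉ W
candidate 3: n = (0, 0, 1, 1) → π⊥ ≈ (+0.707107, -0.292893); max(|x|,|y|,|x±y|/√2) = 0.707107 ≤ 0.8 ⇒ ∈ W
candidate 4: n = (0, 0, 0, 1) → π⊥ ≈ (+0.707107, +0.707107); max(|x|,|y|,|x±y|/√2) = 1.000000 > 0.8 ⇒ ∉ W
candidate 5: n = (0, -1, 0, 1) → π⊥ ≈ (+1.414214, +0.000000); max(|x|,|y|,|x±y|/√2) = 1.414214 > 0.8 ⇒ ∉ W
candidate 6: n = (1, -2, 2, -3) → π⊥ ≈ (+0.292893, -5.535534); max(|x|,|y|,|x±y|/√2) = 5.535534 > 0.8 ⇒ ∉ W
candidate 7: n = (1, -1, -1, -1) → π⊥ ≈ (+1.000000, -0.414214); max(|x|,|y|,|x±y|/√2) = 1.000000 > 0.8 ⇒ ∉ W
candidate 8: n = (2, 2, -3, -3) → π⊥ ≈ (-1.535534, +2.292893); max(|x|,|y|,|x±y|/√2) = 2.707107 > 0.8 ⇒ ∉ W

3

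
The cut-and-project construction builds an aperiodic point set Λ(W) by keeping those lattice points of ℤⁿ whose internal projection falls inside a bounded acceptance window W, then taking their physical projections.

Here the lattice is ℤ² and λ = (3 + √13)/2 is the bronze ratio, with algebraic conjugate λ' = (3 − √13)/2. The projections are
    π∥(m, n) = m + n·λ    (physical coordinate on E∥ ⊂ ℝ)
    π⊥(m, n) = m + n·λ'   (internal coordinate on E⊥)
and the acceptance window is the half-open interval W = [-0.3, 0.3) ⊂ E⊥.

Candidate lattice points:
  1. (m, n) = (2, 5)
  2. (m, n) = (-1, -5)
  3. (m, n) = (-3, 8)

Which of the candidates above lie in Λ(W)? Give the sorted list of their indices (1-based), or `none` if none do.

none

Numerically λ ≈ 3.30278 and λ' = −1/λ ≈ -0.30278.
[1] lift (2,5): star map gives 0.48612; window check -0.3 ≤ 0.48612 < 0.3 is false → out
[2] lift (-1,-5): star map gives 0.51388; window check -0.3 ≤ 0.51388 < 0.3 is false → out
[3] lift (-3,8): star map gives -5.42221; window check -0.3 ≤ -5.42221 < 0.3 is false → out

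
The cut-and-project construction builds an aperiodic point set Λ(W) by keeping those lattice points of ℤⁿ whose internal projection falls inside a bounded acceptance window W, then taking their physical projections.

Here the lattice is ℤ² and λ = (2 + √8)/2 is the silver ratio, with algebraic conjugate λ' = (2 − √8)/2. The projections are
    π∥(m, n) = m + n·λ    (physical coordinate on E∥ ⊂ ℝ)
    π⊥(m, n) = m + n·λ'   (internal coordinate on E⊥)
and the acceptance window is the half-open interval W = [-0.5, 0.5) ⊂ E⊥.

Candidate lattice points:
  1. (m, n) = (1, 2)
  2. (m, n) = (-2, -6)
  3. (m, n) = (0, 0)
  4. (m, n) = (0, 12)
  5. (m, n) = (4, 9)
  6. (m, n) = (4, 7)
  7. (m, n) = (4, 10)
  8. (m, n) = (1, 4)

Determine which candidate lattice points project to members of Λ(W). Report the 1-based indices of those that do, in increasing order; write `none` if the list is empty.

λ' = (2−√8)/2 ≈ -0.4142.
candidate 1: (m,n)=(1,2) → π∥ = 1+2·λ ≈ 5.8284, π⊥ = 1+2·λ' ≈ 0.1716 ∈ [-0.5, 0.5) ⇒ IN Λ
candidate 2: (m,n)=(-2,-6) → π∥ = -2-6·λ ≈ -16.4853, π⊥ = -2-6·λ' ≈ 0.4853 ∈ [-0.5, 0.5) ⇒ IN Λ
candidate 3: (m,n)=(0,0) → π∥ = 0+0·λ ≈ 0.0000, π⊥ = 0+0·λ' ≈ 0.0000 ∈ [-0.5, 0.5) ⇒ IN Λ
candidate 4: (m,n)=(0,12) → π∥ = 0+12·λ ≈ 28.9706, π⊥ = 0+12·λ' ≈ -4.9706 ∉ [-0.5, 0.5) ⇒ out
candidate 5: (m,n)=(4,9) → π∥ = 4+9·λ ≈ 25.7279, π⊥ = 4+9·λ' ≈ 0.2721 ∈ [-0.5, 0.5) ⇒ IN Λ
candidate 6: (m,n)=(4,7) → π∥ = 4+7·λ ≈ 20.8995, π⊥ = 4+7·λ' ≈ 1.1005 ∉ [-0.5, 0.5) ⇒ out
candidate 7: (m,n)=(4,10) → π∥ = 4+10·λ ≈ 28.1421, π⊥ = 4+10·λ' ≈ -0.1421 ∈ [-0.5, 0.5) ⇒ IN Λ
candidate 8: (m,n)=(1,4) → π∥ = 1+4·λ ≈ 10.6569, π⊥ = 1+4·λ' ≈ -0.6569 ∉ [-0.5, 0.5) ⇒ out

1, 2, 3, 5, 7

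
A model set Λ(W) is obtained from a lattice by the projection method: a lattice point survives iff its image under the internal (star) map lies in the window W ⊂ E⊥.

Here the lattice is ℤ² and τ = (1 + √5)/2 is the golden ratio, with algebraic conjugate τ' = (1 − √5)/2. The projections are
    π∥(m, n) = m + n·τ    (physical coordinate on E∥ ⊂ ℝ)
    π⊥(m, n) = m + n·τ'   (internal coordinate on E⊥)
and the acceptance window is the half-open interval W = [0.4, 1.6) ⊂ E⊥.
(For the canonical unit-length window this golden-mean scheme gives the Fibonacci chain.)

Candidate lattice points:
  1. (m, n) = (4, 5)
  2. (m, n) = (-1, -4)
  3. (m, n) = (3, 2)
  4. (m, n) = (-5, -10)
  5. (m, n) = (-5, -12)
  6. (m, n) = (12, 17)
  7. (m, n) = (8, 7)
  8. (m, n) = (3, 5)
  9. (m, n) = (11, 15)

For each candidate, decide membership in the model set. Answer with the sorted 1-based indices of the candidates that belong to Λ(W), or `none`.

1, 2, 4, 6

τ' = (1−√5)/2 ≈ -0.618034.
[1] lift (4,5): star map gives 0.909830; window check 0.4 ≤ 0.909830 < 1.6 is true → IN Λ
[2] lift (-1,-4): star map gives 1.472136; window check 0.4 ≤ 1.472136 < 1.6 is true → IN Λ
[3] lift (3,2): star map gives 1.763932; window check 0.4 ≤ 1.763932 < 1.6 is false → out
[4] lift (-5,-10): star map gives 1.180340; window check 0.4 ≤ 1.180340 < 1.6 is true → IN Λ
[5] lift (-5,-12): star map gives 2.416408; window check 0.4 ≤ 2.416408 < 1.6 is false → out
[6] lift (12,17): star map gives 1.493422; window check 0.4 ≤ 1.493422 < 1.6 is true → IN Λ
[7] lift (8,7): star map gives 3.673762; window check 0.4 ≤ 3.673762 < 1.6 is false → out
[8] lift (3,5): star map gives -0.090170; window check 0.4 ≤ -0.090170 < 1.6 is false → out
[9] lift (11,15): star map gives 1.729490; window check 0.4 ≤ 1.729490 < 1.6 is false → out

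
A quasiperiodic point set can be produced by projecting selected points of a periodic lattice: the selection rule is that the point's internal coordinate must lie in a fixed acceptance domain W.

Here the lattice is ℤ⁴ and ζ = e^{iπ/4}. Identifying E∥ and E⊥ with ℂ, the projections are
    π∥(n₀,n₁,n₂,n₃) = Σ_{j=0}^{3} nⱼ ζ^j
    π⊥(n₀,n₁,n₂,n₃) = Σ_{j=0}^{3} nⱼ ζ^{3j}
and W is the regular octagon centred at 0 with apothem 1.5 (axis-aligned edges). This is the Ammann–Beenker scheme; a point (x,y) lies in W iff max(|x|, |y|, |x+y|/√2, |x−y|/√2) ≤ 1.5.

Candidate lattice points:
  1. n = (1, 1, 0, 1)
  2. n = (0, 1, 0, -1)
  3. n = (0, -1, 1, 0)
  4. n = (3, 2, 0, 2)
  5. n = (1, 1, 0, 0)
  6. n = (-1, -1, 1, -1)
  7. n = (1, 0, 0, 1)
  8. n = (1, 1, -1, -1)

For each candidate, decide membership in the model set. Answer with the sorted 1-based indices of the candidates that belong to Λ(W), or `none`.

2, 5, 8

Internal map: ζ^{3j} for j=0..3 gives (1,0), (−√2/2,√2/2), (0,−1), (√2/2,√2/2).
#1 (1, 1, 0, 1): internal (1.000000, 1.414214); octagon support 1.707107 vs apothem 1.5 → ∉ W
#2 (0, 1, 0, -1): internal (-1.414214, 0.000000); octagon support 1.414214 vs apothem 1.5 → ∈ W
#3 (0, -1, 1, 0): internal (0.707107, -1.707107); octagon support 1.707107 vs apothem 1.5 → ∉ W
#4 (3, 2, 0, 2): internal (3.000000, 2.828427); octagon support 4.121320 vs apothem 1.5 → ∉ W
#5 (1, 1, 0, 0): internal (0.292893, 0.707107); octagon support 0.707107 vs apothem 1.5 → ∈ W
#6 (-1, -1, 1, -1): internal (-1.000000, -2.414214); octagon support 2.414214 vs apothem 1.5 → ∉ W
#7 (1, 0, 0, 1): internal (1.707107, 0.707107); octagon support 1.707107 vs apothem 1.5 → ∉ W
#8 (1, 1, -1, -1): internal (-0.414214, 1.000000); octagon support 1.000000 vs apothem 1.5 → ∈ W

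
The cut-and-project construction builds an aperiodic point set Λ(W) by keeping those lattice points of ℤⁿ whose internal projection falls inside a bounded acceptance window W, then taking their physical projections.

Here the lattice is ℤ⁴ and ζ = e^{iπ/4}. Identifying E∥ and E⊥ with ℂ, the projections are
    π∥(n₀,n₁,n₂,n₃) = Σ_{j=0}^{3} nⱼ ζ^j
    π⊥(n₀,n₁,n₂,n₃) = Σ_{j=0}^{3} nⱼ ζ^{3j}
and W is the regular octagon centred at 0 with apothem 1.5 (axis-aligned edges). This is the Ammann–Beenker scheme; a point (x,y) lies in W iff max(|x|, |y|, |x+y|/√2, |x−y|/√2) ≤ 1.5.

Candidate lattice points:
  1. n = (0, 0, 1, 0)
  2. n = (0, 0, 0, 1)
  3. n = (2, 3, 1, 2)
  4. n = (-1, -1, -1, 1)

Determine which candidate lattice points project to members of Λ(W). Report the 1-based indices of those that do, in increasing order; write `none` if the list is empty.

Internal map: ζ^{3j} for j=0..3 gives (1,0), (−√2/2,√2/2), (0,−1), (√2/2,√2/2).
candidate 1: n = (0, 0, 1, 0) → π⊥ ≈ (+0.000000, -1.000000); max(|x|,|y|,|x±y|/√2) = 1.000000 ≤ 1.5 ⇒ ∈ W
candidate 2: n = (0, 0, 0, 1) → π⊥ ≈ (+0.707107, +0.707107); max(|x|,|y|,|x±y|/√2) = 1.000000 ≤ 1.5 ⇒ ∈ W
candidate 3: n = (2, 3, 1, 2) → π⊥ ≈ (+1.292893, +2.535534); max(|x|,|y|,|x±y|/√2) = 2.707107 > 1.5 ⇒ ∉ W
candidate 4: n = (-1, -1, -1, 1) → π⊥ ≈ (+0.414214, +1.000000); max(|x|,|y|,|x±y|/√2) = 1.000000 ≤ 1.5 ⇒ ∈ W

1, 2, 4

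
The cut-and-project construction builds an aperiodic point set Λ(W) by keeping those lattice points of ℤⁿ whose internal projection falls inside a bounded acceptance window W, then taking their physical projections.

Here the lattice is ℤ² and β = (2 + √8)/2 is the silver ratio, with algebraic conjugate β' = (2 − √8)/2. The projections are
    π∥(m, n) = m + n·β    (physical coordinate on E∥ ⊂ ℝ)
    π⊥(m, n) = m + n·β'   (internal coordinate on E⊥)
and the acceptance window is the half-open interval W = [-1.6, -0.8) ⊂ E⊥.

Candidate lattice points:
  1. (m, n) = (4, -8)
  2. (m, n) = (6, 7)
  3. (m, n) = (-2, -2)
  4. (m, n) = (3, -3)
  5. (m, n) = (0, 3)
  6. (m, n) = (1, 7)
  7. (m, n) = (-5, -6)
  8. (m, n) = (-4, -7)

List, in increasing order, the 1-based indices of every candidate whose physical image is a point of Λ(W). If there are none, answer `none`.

Compute β' = (2−√8)/2 = -0.414214, so π⊥(m,n) = m -0.414214·n.
candidate 1: (m,n)=(4,-8) → π∥ = 4-8·β ≈ -15.313708, π⊥ = 4-8·β' ≈ 7.313708 ∉ [-1.6, -0.8) ⇒ out
candidate 2: (m,n)=(6,7) → π∥ = 6+7·β ≈ 22.899495, π⊥ = 6+7·β' ≈ 3.100505 ∉ [-1.6, -0.8) ⇒ out
candidate 3: (m,n)=(-2,-2) → π∥ = -2-2·β ≈ -6.828427, π⊥ = -2-2·β' ≈ -1.171573 ∈ [-1.6, -0.8) ⇒ IN Λ
candidate 4: (m,n)=(3,-3) → π∥ = 3-3·β ≈ -4.242641, π⊥ = 3-3·β' ≈ 4.242641 ∉ [-1.6, -0.8) ⇒ out
candidate 5: (m,n)=(0,3) → π∥ = 0+3·β ≈ 7.242641, π⊥ = 0+3·β' ≈ -1.242641 ∈ [-1.6, -0.8) ⇒ IN Λ
candidate 6: (m,n)=(1,7) → π∥ = 1+7·β ≈ 17.899495, π⊥ = 1+7·β' ≈ -1.899495 ∉ [-1.6, -0.8) ⇒ out
candidate 7: (m,n)=(-5,-6) → π∥ = -5-6·β ≈ -19.485281, π⊥ = -5-6·β' ≈ -2.514719 ∉ [-1.6, -0.8) ⇒ out
candidate 8: (m,n)=(-4,-7) → π∥ = -4-7·β ≈ -20.899495, π⊥ = -4-7·β' ≈ -1.100505 ∈ [-1.6, -0.8) ⇒ IN Λ

3, 5, 8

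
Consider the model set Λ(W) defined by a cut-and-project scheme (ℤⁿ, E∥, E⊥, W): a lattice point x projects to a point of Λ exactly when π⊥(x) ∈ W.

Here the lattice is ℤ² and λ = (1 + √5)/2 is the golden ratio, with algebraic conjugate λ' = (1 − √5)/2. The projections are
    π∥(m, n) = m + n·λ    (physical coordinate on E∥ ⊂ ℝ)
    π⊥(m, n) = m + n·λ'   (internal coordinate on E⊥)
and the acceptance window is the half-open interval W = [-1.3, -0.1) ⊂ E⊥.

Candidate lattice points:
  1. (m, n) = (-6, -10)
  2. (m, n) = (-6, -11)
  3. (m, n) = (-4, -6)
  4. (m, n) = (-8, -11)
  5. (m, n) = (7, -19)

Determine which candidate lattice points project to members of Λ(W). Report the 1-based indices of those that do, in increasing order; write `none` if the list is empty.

Compute λ' = (1−√5)/2 = -0.618034, so π⊥(m,n) = m -0.618034·n.
#1 (-6,-10): internal coord -6 + (-10)·λ' = +0.180340; +0.180340 ∉ [-1.3, -0.1) → out
#2 (-6,-11): internal coord -6 + (-11)·λ' = +0.798374; +0.798374 ∉ [-1.3, -0.1) → out
#3 (-4,-6): internal coord -4 + (-6)·λ' = -0.291796; -0.291796 ∈ [-1.3, -0.1) → IN Λ
#4 (-8,-11): internal coord -8 + (-11)·λ' = -1.201626; -1.201626 ∈ [-1.3, -0.1) → IN Λ
#5 (7,-19): internal coord 7 + (-19)·λ' = +18.742646; +18.742646 ∉ [-1.3, -0.1) → out

3, 4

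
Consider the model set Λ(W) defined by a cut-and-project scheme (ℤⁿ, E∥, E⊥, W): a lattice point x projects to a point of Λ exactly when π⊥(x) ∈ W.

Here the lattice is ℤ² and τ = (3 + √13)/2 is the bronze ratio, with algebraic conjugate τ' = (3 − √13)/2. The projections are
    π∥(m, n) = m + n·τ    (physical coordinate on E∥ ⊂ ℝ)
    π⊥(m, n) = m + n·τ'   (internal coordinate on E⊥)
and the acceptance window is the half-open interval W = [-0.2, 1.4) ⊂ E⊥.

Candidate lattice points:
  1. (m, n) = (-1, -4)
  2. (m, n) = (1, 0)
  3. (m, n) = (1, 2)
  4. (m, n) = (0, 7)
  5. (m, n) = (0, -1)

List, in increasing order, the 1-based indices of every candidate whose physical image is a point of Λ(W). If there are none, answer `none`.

1, 2, 3, 5

Numerically τ ≈ 3.30278 and τ' = −1/τ ≈ -0.30278.
candidate 1: (m,n)=(-1,-4) → π∥ = -1-4·τ ≈ -14.21110, π⊥ = -1-4·τ' ≈ 0.21110 ∈ [-0.2, 1.4) ⇒ IN Λ
candidate 2: (m,n)=(1,0) → π∥ = 1+0·τ ≈ 1.00000, π⊥ = 1+0·τ' ≈ 1.00000 ∈ [-0.2, 1.4) ⇒ IN Λ
candidate 3: (m,n)=(1,2) → π∥ = 1+2·τ ≈ 7.60555, π⊥ = 1+2·τ' ≈ 0.39445 ∈ [-0.2, 1.4) ⇒ IN Λ
candidate 4: (m,n)=(0,7) → π∥ = 0+7·τ ≈ 23.11943, π⊥ = 0+7·τ' ≈ -2.11943 ∉ [-0.2, 1.4) ⇒ out
candidate 5: (m,n)=(0,-1) → π∥ = 0-1·τ ≈ -3.30278, π⊥ = 0-1·τ' ≈ 0.30278 ∈ [-0.2, 1.4) ⇒ IN Λ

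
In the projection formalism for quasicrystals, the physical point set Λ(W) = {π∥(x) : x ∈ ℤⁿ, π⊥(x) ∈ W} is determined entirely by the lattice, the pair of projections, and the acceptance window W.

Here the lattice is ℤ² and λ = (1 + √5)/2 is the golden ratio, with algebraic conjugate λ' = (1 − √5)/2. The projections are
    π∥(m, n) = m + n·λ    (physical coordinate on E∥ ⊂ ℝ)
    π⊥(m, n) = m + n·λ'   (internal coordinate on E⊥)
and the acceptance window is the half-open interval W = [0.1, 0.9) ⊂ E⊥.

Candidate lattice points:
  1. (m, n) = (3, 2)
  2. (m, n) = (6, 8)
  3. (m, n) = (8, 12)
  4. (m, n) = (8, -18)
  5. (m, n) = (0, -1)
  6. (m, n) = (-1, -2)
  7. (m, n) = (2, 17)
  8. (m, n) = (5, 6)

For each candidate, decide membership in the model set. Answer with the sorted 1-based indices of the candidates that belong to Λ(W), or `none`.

Numerically λ ≈ 1.61803 and λ' = −1/λ ≈ -0.61803.
[1] lift (3,2): star map gives 1.76393; window check 0.1 ≤ 1.76393 < 0.9 is false → out
[2] lift (6,8): star map gives 1.05573; window check 0.1 ≤ 1.05573 < 0.9 is false → out
[3] lift (8,12): star map gives 0.58359; window check 0.1 ≤ 0.58359 < 0.9 is true → IN Λ
[4] lift (8,-18): star map gives 19.12461; window check 0.1 ≤ 19.12461 < 0.9 is false → out
[5] lift (0,-1): star map gives 0.61803; window check 0.1 ≤ 0.61803 < 0.9 is true → IN Λ
[6] lift (-1,-2): star map gives 0.23607; window check 0.1 ≤ 0.23607 < 0.9 is true → IN Λ
[7] lift (2,17): star map gives -8.50658; window check 0.1 ≤ -8.50658 < 0.9 is false → out
[8] lift (5,6): star map gives 1.29180; window check 0.1 ≤ 1.29180 < 0.9 is false → out

3, 5, 6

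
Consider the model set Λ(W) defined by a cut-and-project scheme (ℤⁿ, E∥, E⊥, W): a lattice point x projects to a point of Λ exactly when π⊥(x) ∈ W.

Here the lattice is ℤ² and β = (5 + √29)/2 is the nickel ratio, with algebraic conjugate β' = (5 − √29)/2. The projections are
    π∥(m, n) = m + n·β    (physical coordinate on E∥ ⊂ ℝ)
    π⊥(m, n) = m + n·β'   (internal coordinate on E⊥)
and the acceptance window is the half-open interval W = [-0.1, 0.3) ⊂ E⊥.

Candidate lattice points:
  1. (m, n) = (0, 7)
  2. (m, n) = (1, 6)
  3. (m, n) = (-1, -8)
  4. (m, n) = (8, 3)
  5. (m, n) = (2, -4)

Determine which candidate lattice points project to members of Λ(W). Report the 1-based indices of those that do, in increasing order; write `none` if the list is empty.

Compute β' = (5−√29)/2 = -0.192582, so π⊥(m,n) = m -0.192582·n.
#1 (0,7): internal coord 0 + (7)·β' = -1.348077; -1.348077 ∉ [-0.1, 0.3) → out
#2 (1,6): internal coord 1 + (6)·β' = -0.155494; -0.155494 ∉ [-0.1, 0.3) → out
#3 (-1,-8): internal coord -1 + (-8)·β' = +0.540659; +0.540659 ∉ [-0.1, 0.3) → out
#4 (8,3): internal coord 8 + (3)·β' = +7.422253; +7.422253 ∉ [-0.1, 0.3) → out
#5 (2,-4): internal coord 2 + (-4)·β' = +2.770330; +2.770330 ∉ [-0.1, 0.3) → out

none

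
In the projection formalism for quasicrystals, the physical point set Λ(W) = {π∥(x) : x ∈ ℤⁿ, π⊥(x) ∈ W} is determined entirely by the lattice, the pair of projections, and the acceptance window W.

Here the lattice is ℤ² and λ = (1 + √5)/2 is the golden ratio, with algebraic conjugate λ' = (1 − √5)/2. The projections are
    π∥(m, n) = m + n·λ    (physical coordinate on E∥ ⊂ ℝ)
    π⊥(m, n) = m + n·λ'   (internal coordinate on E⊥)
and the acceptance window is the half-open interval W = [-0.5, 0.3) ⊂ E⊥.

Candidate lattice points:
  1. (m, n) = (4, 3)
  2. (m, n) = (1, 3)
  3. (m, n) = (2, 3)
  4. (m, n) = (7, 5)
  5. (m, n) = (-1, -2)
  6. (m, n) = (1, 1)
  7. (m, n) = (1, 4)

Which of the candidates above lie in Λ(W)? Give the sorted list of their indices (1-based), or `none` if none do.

3, 5

λ' = (1−√5)/2 ≈ -0.6180.
[1] lift (4,3): star map gives 2.1459; window check -0.5 ≤ 2.1459 < 0.3 is false → out
[2] lift (1,3): star map gives -0.8541; window check -0.5 ≤ -0.8541 < 0.3 is false → out
[3] lift (2,3): star map gives 0.1459; window check -0.5 ≤ 0.1459 < 0.3 is true → IN Λ
[4] lift (7,5): star map gives 3.9098; window check -0.5 ≤ 3.9098 < 0.3 is false → out
[5] lift (-1,-2): star map gives 0.2361; window check -0.5 ≤ 0.2361 < 0.3 is true → IN Λ
[6] lift (1,1): star map gives 0.3820; window check -0.5 ≤ 0.3820 < 0.3 is false → out
[7] lift (1,4): star map gives -1.4721; window check -0.5 ≤ -1.4721 < 0.3 is false → out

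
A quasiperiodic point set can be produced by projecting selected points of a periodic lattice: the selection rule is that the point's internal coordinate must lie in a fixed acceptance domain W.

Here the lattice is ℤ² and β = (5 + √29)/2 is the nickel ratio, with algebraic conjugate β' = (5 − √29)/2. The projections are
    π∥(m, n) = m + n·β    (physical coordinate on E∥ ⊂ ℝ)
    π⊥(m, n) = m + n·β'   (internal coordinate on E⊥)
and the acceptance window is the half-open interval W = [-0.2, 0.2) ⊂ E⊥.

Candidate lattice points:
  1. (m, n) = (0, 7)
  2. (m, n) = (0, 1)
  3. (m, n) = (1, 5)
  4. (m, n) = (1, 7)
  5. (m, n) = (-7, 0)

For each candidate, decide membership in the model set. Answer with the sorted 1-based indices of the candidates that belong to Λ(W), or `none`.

Numerically β ≈ 5.19258 and β' = −1/β ≈ -0.19258.
[1] lift (0,7): star map gives -1.34808; window check -0.2 ≤ -1.34808 < 0.2 is false → out
[2] lift (0,1): star map gives -0.19258; window check -0.2 ≤ -0.19258 < 0.2 is true → IN Λ
[3] lift (1,5): star map gives 0.03709; window check -0.2 ≤ 0.03709 < 0.2 is true → IN Λ
[4] lift (1,7): star map gives -0.34808; window check -0.2 ≤ -0.34808 < 0.2 is false → out
[5] lift (-7,0): star map gives -7.00000; window check -0.2 ≤ -7.00000 < 0.2 is false → out

2, 3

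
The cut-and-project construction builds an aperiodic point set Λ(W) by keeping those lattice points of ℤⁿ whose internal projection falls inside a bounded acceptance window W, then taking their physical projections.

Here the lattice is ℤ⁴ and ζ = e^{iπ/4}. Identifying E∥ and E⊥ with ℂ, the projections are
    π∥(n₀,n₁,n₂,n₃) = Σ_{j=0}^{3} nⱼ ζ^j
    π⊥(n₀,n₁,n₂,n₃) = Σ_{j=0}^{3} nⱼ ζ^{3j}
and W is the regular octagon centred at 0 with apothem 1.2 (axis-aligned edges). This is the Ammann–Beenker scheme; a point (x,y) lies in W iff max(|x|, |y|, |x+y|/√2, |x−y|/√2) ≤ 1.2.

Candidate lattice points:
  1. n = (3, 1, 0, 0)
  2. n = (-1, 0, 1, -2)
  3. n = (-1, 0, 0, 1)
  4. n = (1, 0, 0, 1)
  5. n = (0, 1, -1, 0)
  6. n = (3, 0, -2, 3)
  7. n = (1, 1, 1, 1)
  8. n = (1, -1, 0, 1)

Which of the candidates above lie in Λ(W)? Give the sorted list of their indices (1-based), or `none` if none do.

3, 7

Internal map: ζ^{3j} for j=0..3 gives (1,0), (−√2/2,√2/2), (0,−1), (√2/2,√2/2).
#1 (3, 1, 0, 0): internal (2.292893, 0.707107); octagon support 2.292893 vs apothem 1.2 → ∉ W
#2 (-1, 0, 1, -2): internal (-2.414214, -2.414214); octagon support 3.414214 vs apothem 1.2 → ∉ W
#3 (-1, 0, 0, 1): internal (-0.292893, 0.707107); octagon support 0.707107 vs apothem 1.2 → ∈ W
#4 (1, 0, 0, 1): internal (1.707107, 0.707107); octagon support 1.707107 vs apothem 1.2 → ∉ W
#5 (0, 1, -1, 0): internal (-0.707107, 1.707107); octagon support 1.707107 vs apothem 1.2 → ∉ W
#6 (3, 0, -2, 3): internal (5.121320, 4.121320); octagon support 6.535534 vs apothem 1.2 → ∉ W
#7 (1, 1, 1, 1): internal (1.000000, 0.414214); octagon support 1.000000 vs apothem 1.2 → ∈ W
#8 (1, -1, 0, 1): internal (2.414214, 0.000000); octagon support 2.414214 vs apothem 1.2 → ∉ W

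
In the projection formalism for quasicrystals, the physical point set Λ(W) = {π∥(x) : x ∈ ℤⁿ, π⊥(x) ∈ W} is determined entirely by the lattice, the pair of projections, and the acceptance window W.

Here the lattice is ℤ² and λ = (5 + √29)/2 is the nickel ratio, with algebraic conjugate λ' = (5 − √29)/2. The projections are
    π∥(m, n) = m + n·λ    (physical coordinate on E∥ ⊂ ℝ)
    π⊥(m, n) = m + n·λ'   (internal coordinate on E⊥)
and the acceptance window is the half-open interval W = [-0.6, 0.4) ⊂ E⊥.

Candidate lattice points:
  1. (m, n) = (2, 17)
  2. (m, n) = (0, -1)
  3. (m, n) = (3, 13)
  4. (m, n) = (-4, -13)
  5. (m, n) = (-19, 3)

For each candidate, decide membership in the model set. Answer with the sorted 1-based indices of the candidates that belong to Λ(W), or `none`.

Compute λ' = (5−√29)/2 = -0.1926, so π⊥(m,n) = m -0.1926·n.
candidate 1: (m,n)=(2,17) → π∥ = 2+17·λ ≈ 90.2739, π⊥ = 2+17·λ' ≈ -1.2739 ∉ [-0.6, 0.4) ⇒ out
candidate 2: (m,n)=(0,-1) → π∥ = 0-1·λ ≈ -5.1926, π⊥ = 0-1·λ' ≈ 0.1926 ∈ [-0.6, 0.4) ⇒ IN Λ
candidate 3: (m,n)=(3,13) → π∥ = 3+13·λ ≈ 70.5036, π⊥ = 3+13·λ' ≈ 0.4964 ∉ [-0.6, 0.4) ⇒ out
candidate 4: (m,n)=(-4,-13) → π∥ = -4-13·λ ≈ -71.5036, π⊥ = -4-13·λ' ≈ -1.4964 ∉ [-0.6, 0.4) ⇒ out
candidate 5: (m,n)=(-19,3) → π∥ = -19+3·λ ≈ -3.4223, π⊥ = -19+3·λ' ≈ -19.5777 ∉ [-0.6, 0.4) ⇒ out

2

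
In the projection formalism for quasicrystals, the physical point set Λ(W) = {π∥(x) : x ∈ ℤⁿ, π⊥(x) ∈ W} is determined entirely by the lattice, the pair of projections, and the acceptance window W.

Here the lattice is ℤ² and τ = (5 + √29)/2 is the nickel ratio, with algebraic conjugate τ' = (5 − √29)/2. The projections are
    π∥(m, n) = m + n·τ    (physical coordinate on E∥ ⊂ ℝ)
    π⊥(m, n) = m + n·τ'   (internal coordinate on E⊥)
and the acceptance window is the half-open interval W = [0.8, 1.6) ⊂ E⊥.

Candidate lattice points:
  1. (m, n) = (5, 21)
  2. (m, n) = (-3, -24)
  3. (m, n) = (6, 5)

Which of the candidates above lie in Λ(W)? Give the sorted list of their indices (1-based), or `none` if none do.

Numerically τ ≈ 5.19258 and τ' = −1/τ ≈ -0.19258.
#1 (5,21): internal coord 5 + (21)·τ' = +0.95577; +0.95577 ∈ [0.8, 1.6) → IN Λ
#2 (-3,-24): internal coord -3 + (-24)·τ' = +1.62198; +1.62198 ∉ [0.8, 1.6) → out
#3 (6,5): internal coord 6 + (5)·τ' = +5.03709; +5.03709 ∉ [0.8, 1.6) → out

1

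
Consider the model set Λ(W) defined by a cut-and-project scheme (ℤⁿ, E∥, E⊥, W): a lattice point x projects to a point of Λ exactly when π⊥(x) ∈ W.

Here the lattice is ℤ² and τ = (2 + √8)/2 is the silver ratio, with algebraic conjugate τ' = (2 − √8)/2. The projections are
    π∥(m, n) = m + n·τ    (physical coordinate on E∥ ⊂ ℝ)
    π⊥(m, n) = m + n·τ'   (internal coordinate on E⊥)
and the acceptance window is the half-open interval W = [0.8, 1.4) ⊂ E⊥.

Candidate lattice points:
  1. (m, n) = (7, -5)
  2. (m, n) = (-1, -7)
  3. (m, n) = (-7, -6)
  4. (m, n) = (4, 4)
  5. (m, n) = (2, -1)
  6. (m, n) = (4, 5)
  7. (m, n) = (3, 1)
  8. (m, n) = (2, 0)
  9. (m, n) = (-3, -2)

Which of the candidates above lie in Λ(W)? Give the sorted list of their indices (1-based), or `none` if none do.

τ' = (2−√8)/2 ≈ -0.41421.
[1] lift (7,-5): star map gives 9.07107; window check 0.8 ≤ 9.07107 < 1.4 is false → out
[2] lift (-1,-7): star map gives 1.89949; window check 0.8 ≤ 1.89949 < 1.4 is false → out
[3] lift (-7,-6): star map gives -4.51472; window check 0.8 ≤ -4.51472 < 1.4 is false → out
[4] lift (4,4): star map gives 2.34315; window check 0.8 ≤ 2.34315 < 1.4 is false → out
[5] lift (2,-1): star map gives 2.41421; window check 0.8 ≤ 2.41421 < 1.4 is false → out
[6] lift (4,5): star map gives 1.92893; window check 0.8 ≤ 1.92893 < 1.4 is false → out
[7] lift (3,1): star map gives 2.58579; window check 0.8 ≤ 2.58579 < 1.4 is false → out
[8] lift (2,0): star map gives 2.00000; window check 0.8 ≤ 2.00000 < 1.4 is false → out
[9] lift (-3,-2): star map gives -2.17157; window check 0.8 ≤ -2.17157 < 1.4 is false → out

none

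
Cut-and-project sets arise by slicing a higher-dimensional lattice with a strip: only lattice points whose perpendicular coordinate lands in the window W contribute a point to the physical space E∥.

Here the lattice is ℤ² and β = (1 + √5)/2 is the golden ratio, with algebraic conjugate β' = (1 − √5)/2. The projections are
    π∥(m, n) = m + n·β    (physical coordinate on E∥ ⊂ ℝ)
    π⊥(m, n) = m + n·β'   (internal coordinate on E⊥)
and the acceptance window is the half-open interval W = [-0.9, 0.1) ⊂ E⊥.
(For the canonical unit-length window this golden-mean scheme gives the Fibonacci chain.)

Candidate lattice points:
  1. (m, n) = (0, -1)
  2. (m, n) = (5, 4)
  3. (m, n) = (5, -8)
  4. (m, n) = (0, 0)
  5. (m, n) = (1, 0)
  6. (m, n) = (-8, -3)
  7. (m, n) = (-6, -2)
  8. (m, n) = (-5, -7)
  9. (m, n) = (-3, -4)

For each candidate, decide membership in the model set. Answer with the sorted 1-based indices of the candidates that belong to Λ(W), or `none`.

Numerically β ≈ 1.61803 and β' = −1/β ≈ -0.61803.
candidate 1: (m,n)=(0,-1) → π∥ = 0-1·β ≈ -1.61803, π⊥ = 0-1·β' ≈ 0.61803 ∉ [-0.9, 0.1) ⇒ out
candidate 2: (m,n)=(5,4) → π∥ = 5+4·β ≈ 11.47214, π⊥ = 5+4·β' ≈ 2.52786 ∉ [-0.9, 0.1) ⇒ out
candidate 3: (m,n)=(5,-8) → π∥ = 5-8·β ≈ -7.94427, π⊥ = 5-8·β' ≈ 9.94427 ∉ [-0.9, 0.1) ⇒ out
candidate 4: (m,n)=(0,0) → π∥ = 0+0·β ≈ 0.00000, π⊥ = 0+0·β' ≈ 0.00000 ∈ [-0.9, 0.1) ⇒ IN Λ
candidate 5: (m,n)=(1,0) → π∥ = 1+0·β ≈ 1.00000, π⊥ = 1+0·β' ≈ 1.00000 ∉ [-0.9, 0.1) ⇒ out
candidate 6: (m,n)=(-8,-3) → π∥ = -8-3·β ≈ -12.85410, π⊥ = -8-3·β' ≈ -6.14590 ∉ [-0.9, 0.1) ⇒ out
candidate 7: (m,n)=(-6,-2) → π∥ = -6-2·β ≈ -9.23607, π⊥ = -6-2·β' ≈ -4.76393 ∉ [-0.9, 0.1) ⇒ out
candidate 8: (m,n)=(-5,-7) → π∥ = -5-7·β ≈ -16.32624, π⊥ = -5-7·β' ≈ -0.67376 ∈ [-0.9, 0.1) ⇒ IN Λ
candidate 9: (m,n)=(-3,-4) → π∥ = -3-4·β ≈ -9.47214, π⊥ = -3-4·β' ≈ -0.52786 ∈ [-0.9, 0.1) ⇒ IN Λ

4, 8, 9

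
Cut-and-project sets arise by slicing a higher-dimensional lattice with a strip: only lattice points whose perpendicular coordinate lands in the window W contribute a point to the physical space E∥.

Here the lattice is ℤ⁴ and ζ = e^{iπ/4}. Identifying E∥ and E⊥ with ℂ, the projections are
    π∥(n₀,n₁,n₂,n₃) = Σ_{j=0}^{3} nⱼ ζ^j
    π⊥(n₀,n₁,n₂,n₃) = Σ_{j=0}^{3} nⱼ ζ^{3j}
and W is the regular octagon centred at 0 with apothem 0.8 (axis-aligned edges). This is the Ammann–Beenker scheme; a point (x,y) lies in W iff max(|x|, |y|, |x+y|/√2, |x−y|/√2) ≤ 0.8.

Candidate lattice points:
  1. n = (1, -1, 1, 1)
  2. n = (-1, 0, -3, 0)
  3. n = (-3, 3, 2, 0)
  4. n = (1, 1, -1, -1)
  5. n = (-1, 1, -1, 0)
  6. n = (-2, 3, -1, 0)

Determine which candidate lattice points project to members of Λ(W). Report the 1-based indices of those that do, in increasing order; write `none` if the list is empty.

none

π⊥(n) = n₀ + n₁ζ³ + n₂ζ⁶ + n₃ζ⁹ where ζ = e^{iπ/4}.
#1 (1, -1, 1, 1): internal (2.414214, -1.000000); octagon support 2.414214 vs apothem 0.8 → ∉ W
#2 (-1, 0, -3, 0): internal (-1.000000, 3.000000); octagon support 3.000000 vs apothem 0.8 → ∉ W
#3 (-3, 3, 2, 0): internal (-5.121320, 0.121320); octagon support 5.121320 vs apothem 0.8 → ∉ W
#4 (1, 1, -1, -1): internal (-0.414214, 1.000000); octagon support 1.000000 vs apothem 0.8 → ∉ W
#5 (-1, 1, -1, 0): internal (-1.707107, 1.707107); octagon support 2.414214 vs apothem 0.8 → ∉ W
#6 (-2, 3, -1, 0): internal (-4.121320, 3.121320); octagon support 5.121320 vs apothem 0.8 → ∉ W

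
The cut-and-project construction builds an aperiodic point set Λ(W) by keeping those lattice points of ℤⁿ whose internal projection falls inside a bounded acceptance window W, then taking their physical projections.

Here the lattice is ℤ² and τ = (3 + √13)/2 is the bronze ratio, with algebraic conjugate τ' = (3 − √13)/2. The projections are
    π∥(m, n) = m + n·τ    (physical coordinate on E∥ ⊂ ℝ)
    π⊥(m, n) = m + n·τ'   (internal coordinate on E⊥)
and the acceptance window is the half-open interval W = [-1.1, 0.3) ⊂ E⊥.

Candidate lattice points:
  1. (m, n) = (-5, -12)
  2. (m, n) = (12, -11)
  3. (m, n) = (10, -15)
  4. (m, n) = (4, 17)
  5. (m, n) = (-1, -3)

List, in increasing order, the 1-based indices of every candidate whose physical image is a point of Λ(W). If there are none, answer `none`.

5

Compute τ' = (3−√13)/2 = -0.30278, so π⊥(m,n) = m -0.30278·n.
candidate 1: (m,n)=(-5,-12) → π∥ = -5-12·τ ≈ -44.63331, π⊥ = -5-12·τ' ≈ -1.36669 ∉ [-1.1, 0.3) ⇒ out
candidate 2: (m,n)=(12,-11) → π∥ = 12-11·τ ≈ -24.33053, π⊥ = 12-11·τ' ≈ 15.33053 ∉ [-1.1, 0.3) ⇒ out
candidate 3: (m,n)=(10,-15) → π∥ = 10-15·τ ≈ -39.54163, π⊥ = 10-15·τ' ≈ 14.54163 ∉ [-1.1, 0.3) ⇒ out
candidate 4: (m,n)=(4,17) → π∥ = 4+17·τ ≈ 60.14719, π⊥ = 4+17·τ' ≈ -1.14719 ∉ [-1.1, 0.3) ⇒ out
candidate 5: (m,n)=(-1,-3) → π∥ = -1-3·τ ≈ -10.90833, π⊥ = -1-3·τ' ≈ -0.09167 ∈ [-1.1, 0.3) ⇒ IN Λ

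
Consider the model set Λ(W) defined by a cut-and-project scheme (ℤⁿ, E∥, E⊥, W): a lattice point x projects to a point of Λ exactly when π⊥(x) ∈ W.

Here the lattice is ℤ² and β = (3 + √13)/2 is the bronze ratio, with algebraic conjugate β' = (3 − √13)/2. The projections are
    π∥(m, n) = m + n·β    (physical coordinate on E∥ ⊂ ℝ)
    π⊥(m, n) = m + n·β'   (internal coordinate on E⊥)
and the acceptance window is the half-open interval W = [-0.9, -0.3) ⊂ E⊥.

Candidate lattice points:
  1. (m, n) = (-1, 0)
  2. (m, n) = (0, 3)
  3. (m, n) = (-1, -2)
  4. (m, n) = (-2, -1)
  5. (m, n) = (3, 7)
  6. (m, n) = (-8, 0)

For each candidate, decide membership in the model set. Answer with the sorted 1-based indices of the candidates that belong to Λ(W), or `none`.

3

β' = (3−√13)/2 ≈ -0.3028.
#1 (-1,0): internal coord -1 + (0)·β' = -1.0000; -1.0000 ∉ [-0.9, -0.3) → out
#2 (0,3): internal coord 0 + (3)·β' = -0.9083; -0.9083 ∉ [-0.9, -0.3) → out
#3 (-1,-2): internal coord -1 + (-2)·β' = -0.3944; -0.3944 ∈ [-0.9, -0.3) → IN Λ
#4 (-2,-1): internal coord -2 + (-1)·β' = -1.6972; -1.6972 ∉ [-0.9, -0.3) → out
#5 (3,7): internal coord 3 + (7)·β' = +0.8806; +0.8806 ∉ [-0.9, -0.3) → out
#6 (-8,0): internal coord -8 + (0)·β' = -8.0000; -8.0000 ∉ [-0.9, -0.3) → out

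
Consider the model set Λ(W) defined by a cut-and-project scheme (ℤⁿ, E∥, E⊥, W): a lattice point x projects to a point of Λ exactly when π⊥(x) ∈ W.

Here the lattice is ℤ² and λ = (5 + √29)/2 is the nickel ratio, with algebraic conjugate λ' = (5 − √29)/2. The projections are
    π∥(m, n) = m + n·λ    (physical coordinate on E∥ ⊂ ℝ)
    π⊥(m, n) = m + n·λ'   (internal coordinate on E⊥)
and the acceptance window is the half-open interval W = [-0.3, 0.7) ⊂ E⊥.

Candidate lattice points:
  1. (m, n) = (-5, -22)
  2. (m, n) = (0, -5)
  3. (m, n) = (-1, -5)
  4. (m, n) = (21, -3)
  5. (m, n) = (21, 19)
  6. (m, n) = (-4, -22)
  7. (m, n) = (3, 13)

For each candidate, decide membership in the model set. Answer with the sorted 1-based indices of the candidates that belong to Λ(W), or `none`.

3, 6, 7

Numerically λ ≈ 5.192582 and λ' = −1/λ ≈ -0.192582.
[1] lift (-5,-22): star map gives -0.763187; window check -0.3 ≤ -0.763187 < 0.7 is false → out
[2] lift (0,-5): star map gives 0.962912; window check -0.3 ≤ 0.962912 < 0.7 is false → out
[3] lift (-1,-5): star map gives -0.037088; window check -0.3 ≤ -0.037088 < 0.7 is true → IN Λ
[4] lift (21,-3): star map gives 21.577747; window check -0.3 ≤ 21.577747 < 0.7 is false → out
[5] lift (21,19): star map gives 17.340934; window check -0.3 ≤ 17.340934 < 0.7 is false → out
[6] lift (-4,-22): star map gives 0.236813; window check -0.3 ≤ 0.236813 < 0.7 is true → IN Λ
[7] lift (3,13): star map gives 0.496429; window check -0.3 ≤ 0.496429 < 0.7 is true → IN Λ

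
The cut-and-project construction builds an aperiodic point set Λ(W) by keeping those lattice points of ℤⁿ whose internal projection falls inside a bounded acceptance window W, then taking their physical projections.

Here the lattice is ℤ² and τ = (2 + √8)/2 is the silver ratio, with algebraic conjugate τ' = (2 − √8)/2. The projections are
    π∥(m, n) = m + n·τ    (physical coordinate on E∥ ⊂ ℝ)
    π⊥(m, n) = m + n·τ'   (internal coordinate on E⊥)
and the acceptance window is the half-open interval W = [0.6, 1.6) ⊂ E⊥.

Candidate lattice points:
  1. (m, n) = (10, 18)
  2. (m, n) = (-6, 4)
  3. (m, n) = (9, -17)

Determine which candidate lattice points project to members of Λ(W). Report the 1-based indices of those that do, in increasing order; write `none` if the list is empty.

none

τ' = (2−√8)/2 ≈ -0.4142.
#1 (10,18): internal coord 10 + (18)·τ' = +2.5442; +2.5442 ∉ [0.6, 1.6) → out
#2 (-6,4): internal coord -6 + (4)·τ' = -7.6569; -7.6569 ∉ [0.6, 1.6) → out
#3 (9,-17): internal coord 9 + (-17)·τ' = +16.0416; +16.0416 ∉ [0.6, 1.6) → out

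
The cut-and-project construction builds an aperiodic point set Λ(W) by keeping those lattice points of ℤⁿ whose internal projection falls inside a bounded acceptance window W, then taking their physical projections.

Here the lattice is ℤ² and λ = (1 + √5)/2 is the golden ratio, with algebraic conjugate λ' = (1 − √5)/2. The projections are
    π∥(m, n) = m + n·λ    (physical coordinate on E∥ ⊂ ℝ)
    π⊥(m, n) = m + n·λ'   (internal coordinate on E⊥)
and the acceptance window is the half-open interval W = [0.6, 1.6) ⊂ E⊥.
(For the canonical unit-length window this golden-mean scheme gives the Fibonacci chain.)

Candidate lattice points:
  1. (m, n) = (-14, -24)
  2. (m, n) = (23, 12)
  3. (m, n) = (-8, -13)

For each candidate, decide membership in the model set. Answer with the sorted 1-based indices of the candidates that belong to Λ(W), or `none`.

Compute λ' = (1−√5)/2 = -0.61803, so π⊥(m,n) = m -0.61803·n.
[1] lift (-14,-24): star map gives 0.83282; window check 0.6 ≤ 0.83282 < 1.6 is true → IN Λ
[2] lift (23,12): star map gives 15.58359; window check 0.6 ≤ 15.58359 < 1.6 is false → out
[3] lift (-8,-13): star map gives 0.03444; window check 0.6 ≤ 0.03444 < 1.6 is false → out

1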